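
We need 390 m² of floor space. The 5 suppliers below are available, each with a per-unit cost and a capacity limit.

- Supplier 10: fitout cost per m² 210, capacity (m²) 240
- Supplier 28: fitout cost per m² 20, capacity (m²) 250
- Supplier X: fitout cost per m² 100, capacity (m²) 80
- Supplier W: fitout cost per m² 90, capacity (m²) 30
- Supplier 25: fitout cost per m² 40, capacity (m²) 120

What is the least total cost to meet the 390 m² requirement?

Use suppliers in increasing cost order.
Take 250 from Supplier 28 at 20 — need 140 more.
Take 120 from Supplier 25 at 40 — need 20 more.
Supplier W (90): take the remaining 20 — done.
Supplier X, Supplier 10: unused.
Cost = 250×20 + 120×40 + 20×90 = 11600.

11600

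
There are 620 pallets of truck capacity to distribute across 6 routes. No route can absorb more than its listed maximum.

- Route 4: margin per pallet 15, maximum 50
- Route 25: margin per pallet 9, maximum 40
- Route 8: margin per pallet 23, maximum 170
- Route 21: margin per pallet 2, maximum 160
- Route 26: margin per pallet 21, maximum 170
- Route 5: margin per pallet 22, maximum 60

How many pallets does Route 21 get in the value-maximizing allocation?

Order the routes by margin per pallet: Route 8 23 > Route 5 22 > Route 26 21 > Route 4 15 > Route 25 9 > Route 21 2.
Give Route 8 170 to hit its cap of 170 → 450 left.
Route 5 takes 60 to reach its cap of 60 → 390 left.
Route 26 takes 170 to reach its cap of 170 → 220 left.
Route 4 takes 50 to reach its cap of 50 → 170 left.
Route 25 takes 40 to reach its cap of 40 → 130 left.
Route 21: +130 (room for 160) → 130. Pool exhausted.

130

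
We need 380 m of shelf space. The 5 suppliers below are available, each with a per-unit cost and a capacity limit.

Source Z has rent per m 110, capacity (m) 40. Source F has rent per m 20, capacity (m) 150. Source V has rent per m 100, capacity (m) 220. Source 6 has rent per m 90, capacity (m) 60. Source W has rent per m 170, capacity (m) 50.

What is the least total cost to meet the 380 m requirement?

25400

Use suppliers in increasing cost order.
Source F at 20: take all 150 m ; 230 still needed.
Take 60 from Source 6 at 90 ; need 170 more.
Source V (100): take the remaining 170 ; done.
Source Z, Source W: unused.
Cost = 150×20 + 60×90 + 170×100 = 25400.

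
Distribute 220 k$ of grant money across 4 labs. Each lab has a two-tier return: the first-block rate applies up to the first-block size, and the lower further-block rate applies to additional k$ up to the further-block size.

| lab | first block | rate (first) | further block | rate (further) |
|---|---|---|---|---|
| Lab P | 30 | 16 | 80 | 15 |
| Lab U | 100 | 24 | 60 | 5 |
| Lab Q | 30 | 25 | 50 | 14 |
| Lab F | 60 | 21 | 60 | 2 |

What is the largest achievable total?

Order all 8 blocks by rate: Lab Q/tier1 25 > Lab U/tier1 24 > Lab F/tier1 21 > Lab P/tier1 16 > Lab P/tier2 15 > Lab Q/tier2 14 > Lab U/tier2 5 > Lab F/tier2 2.
Lab Q/tier1 (25): +30 ; 190 left.
Fill Lab U tier1 block (100 at 24) ; 90 left.
Fill Lab F tier1 block (60 at 21) ; 30 left.
Fill Lab P tier1 block (30 at 16) ; 0 left.
Total = 25×30 + 24×100 + 21×60 + 16×30 = 4890.

4890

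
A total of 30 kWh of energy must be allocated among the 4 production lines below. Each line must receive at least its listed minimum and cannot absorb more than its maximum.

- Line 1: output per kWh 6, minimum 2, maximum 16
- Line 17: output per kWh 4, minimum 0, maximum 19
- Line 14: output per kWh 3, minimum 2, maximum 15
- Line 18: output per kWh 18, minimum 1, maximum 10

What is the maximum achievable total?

290

Meeting every minimum uses 2+0+2+1 = 5 kWh, leaving 25.
Highest output per kWh first: Line 18 18 > Line 1 6 > Line 17 4 > Line 14 3.
Give Line 18 9 more to hit its cap of 10 → 16 left.
Line 1: +14 to 16 (cap) → 2 left.
Only 2 left; Line 17 takes them to reach 2.
Total = 6×16 + 4×2 + 3×2 + 18×10 = 290.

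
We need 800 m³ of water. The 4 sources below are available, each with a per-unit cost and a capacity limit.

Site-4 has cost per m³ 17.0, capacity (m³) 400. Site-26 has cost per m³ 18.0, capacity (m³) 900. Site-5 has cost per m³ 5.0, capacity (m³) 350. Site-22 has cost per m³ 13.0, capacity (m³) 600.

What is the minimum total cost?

7600

Use sources in increasing cost order.
Take 350 from Site-5 at 5.0 — need 450 more.
Site-22 at 13.0: take 450 of its 600 — requirement met.
Site-4, Site-26: unused.
Cost = 350×5.0 + 450×13.0 = 7600.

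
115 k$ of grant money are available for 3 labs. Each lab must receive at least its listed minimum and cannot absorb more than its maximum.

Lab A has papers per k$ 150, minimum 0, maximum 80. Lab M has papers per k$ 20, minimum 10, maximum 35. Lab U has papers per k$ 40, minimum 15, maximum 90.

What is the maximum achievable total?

13200

Meeting every minimum uses 0+10+15 = 25 k$, leaving 90.
Order the labs by papers per k$: Lab A 150 > Lab U 40 > Lab M 20.
Lab A takes 80 more to reach its cap of 80 ; 10 left.
Lab U: +10 (room for 75) → 25. Pool exhausted.
Total = 150×80 + 20×10 + 40×25 = 13200.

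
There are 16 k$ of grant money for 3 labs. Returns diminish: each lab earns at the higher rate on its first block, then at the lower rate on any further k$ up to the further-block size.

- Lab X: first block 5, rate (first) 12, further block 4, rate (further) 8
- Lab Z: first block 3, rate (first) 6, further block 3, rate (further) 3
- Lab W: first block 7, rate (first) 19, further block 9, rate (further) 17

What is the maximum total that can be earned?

Treat each block as its own option and order by rate: Lab W/T1 19 > Lab W/T2 17 > Lab X/T1 12 > Lab X/T2 8 > Lab Z/T1 6 > Lab Z/T2 3.
Fill Lab W T1 block (7 at 19) ; 9 left.
Lab W/T2 (17): +9 ; 0 left.
Total = 19×7 + 17×9 = 286.

286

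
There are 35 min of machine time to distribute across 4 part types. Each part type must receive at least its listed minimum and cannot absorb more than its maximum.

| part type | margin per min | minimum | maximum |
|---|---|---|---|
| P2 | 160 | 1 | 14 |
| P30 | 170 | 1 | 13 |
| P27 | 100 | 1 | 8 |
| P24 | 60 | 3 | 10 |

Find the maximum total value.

5130

Meeting every minimum uses 1+1+1+3 = 6 min, leaving 29.
Rank by margin per min: P30 170 > P2 160 > P27 100 > P24 60.
P30: +12 to 13 (cap) — 17 left.
Give P2 13 more to hit its cap of 14 — 4 left.
Only 4 left; P27 takes them to reach 5.
Total = 160×14 + 170×13 + 100×5 + 60×3 = 5130.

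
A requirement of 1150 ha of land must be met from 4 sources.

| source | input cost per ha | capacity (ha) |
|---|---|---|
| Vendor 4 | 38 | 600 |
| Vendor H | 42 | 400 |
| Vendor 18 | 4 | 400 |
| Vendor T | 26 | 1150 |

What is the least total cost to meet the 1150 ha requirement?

21100

Fill from the cheapest source first.
Vendor 18 at 4: take all 400 ha → 750 still needed.
Vendor T (26): take the remaining 750 → done.
Vendor 4, Vendor H: unused.
Cost = 400×4 + 750×26 = 21100.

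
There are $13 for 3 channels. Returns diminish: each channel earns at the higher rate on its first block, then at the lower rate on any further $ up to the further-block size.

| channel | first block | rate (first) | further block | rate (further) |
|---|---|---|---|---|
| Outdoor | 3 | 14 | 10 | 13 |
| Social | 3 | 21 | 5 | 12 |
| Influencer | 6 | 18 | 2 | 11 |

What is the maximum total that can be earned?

Rank every tier by rate: Social/tier1 21 > Influencer/tier1 18 > Outdoor/tier1 14 > Outdoor/tier2 13 > Social/tier2 12 > Influencer/tier2 11.
Social tier1 at 21: fill all 3 ; 10 left.
Fill Influencer tier1 block (6 at 18) ; 4 left.
Outdoor/tier1 (14): +3 ; 1 left.
1 remain; put them into Outdoor tier2 at 13.
Total = 21×3 + 18×6 + 14×3 + 13×1 = 226.

226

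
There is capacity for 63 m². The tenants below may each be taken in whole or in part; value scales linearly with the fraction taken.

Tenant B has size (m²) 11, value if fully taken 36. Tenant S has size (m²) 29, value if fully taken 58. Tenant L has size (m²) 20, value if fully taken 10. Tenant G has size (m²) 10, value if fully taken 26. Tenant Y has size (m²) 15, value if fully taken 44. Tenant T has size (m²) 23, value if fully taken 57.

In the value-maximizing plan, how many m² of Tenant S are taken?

Sort by value density: Tenant B 36/11≈3.27, Tenant Y 44/15≈2.93, Tenant G 26/10≈2.6, Tenant T 57/23≈2.48, Tenant S 58/29≈2, Tenant L 10/20≈0.5.
All 11 m² of Tenant B fit (value 36) → 52 remain.
Tenant Y: take in full, 15 m² for value 44 → 37 left.
Take all of Tenant G (10 m², value 26) → 27 m² left.
Take all of Tenant T (23 m², value 57) → 4 m² left.
4 m² left: a 4/29 share of Tenant S gives 58×4/29 = 8.

4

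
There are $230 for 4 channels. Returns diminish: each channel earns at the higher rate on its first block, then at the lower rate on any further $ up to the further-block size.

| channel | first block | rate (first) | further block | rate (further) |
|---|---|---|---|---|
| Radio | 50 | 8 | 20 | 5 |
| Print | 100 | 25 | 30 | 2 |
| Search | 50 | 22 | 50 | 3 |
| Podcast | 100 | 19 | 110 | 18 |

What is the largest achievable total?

5120

Rank every tier by rate: Print/first 25 > Search/first 22 > Podcast/first 19 > Podcast/second 18 > Radio/first 8 > Radio/second 5 > Search/second 3 > Print/second 2.
Print first at 25: fill all 100 — 130 left.
Fill Search first block (50 at 22) — 80 left.
Podcast first at 19: only 80 left, fill 80.
Total = 25×100 + 22×50 + 19×80 = 5120.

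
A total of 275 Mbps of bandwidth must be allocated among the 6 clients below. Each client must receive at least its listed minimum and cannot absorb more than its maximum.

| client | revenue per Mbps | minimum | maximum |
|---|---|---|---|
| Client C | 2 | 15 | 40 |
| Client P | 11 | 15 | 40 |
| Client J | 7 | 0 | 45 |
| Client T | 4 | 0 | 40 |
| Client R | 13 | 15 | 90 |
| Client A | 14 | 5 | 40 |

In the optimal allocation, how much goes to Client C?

Meeting every minimum uses 15+15+0+0+15+5 = 50 Mbps, leaving 225.
Highest revenue per Mbps first: Client A 14 > Client R 13 > Client P 11 > Client J 7 > Client T 4 > Client C 2.
Client A takes 35 more to reach its cap of 40 — 190 left.
Client R: +75 to 90 (cap) — 115 left.
Client P takes 25 more to reach its cap of 40 — 90 left.
Client J takes 45 more to reach its cap of 45 — 45 left.
Client T takes 40 more to reach its cap of 40 — 5 left.
Client C: +5 (room for 25) → 20. Pool exhausted.

20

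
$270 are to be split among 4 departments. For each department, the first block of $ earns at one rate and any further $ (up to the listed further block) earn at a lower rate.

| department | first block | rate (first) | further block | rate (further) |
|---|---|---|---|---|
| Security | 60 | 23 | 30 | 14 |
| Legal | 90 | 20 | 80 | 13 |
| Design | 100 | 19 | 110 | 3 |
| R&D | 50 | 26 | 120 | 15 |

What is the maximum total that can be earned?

Order all 8 blocks by rate: R&D/tier1 26 > Security/tier1 23 > Legal/tier1 20 > Design/tier1 19 > R&D/tier2 15 > Security/tier2 14 > Legal/tier2 13 > Design/tier2 3.
R&D tier1 at 26: fill all 50 ; 220 left.
Security tier1 at 23: fill all 60 ; 160 left.
Legal/tier1 (20): +90 ; 70 left.
Design tier1 at 19: only 70 left, fill 70.
Total = 26×50 + 23×60 + 20×90 + 19×70 = 5810.

5810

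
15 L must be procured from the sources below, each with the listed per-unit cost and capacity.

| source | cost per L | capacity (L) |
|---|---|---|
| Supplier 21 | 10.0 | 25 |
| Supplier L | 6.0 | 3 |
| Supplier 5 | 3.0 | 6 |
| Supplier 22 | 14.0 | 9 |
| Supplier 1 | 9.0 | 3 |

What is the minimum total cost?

93

Fill from the cheapest source first.
Take 6 from Supplier 5 at 3.0 → need 9 more.
Supplier L at 6.0: take all 3 L → 6 still needed.
Supplier 1 (9.0): use full 3 → 3 L to go.
Supplier 21 (10.0): take the remaining 3 → done.
Supplier 22: unused.
Cost = 6×3.0 + 3×6.0 + 3×9.0 + 3×10.0 = 93.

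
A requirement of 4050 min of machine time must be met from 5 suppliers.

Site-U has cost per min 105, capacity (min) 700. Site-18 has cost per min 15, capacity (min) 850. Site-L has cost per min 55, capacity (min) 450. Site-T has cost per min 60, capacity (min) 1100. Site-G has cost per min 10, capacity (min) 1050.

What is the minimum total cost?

177000

Use suppliers in increasing cost order.
Site-G at 10: take all 1050 min ; 3000 still needed.
Site-18 at 15: take all 850 min ; 2150 still needed.
Take 450 from Site-L at 55 ; need 1700 more.
Site-T (60): use full 1100 ; 600 min to go.
Site-U (105): take the remaining 600 ; done.
Cost = 1050×10 + 850×15 + 450×55 + 1100×60 + 600×105 = 177000.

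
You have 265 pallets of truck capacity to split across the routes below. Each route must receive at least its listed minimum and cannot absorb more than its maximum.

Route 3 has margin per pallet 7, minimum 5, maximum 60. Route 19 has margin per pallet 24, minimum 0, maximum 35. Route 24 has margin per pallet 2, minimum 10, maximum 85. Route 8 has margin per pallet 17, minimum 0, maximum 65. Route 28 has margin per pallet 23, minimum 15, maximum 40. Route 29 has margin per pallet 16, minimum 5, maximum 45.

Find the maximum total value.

4045

Meeting every minimum uses 5+0+10+0+15+5 = 35 pallets, leaving 230.
Order the routes by margin per pallet: Route 19 24 > Route 28 23 > Route 8 17 > Route 29 16 > Route 3 7 > Route 24 2.
Give Route 19 35 more to hit its cap of 35 — 195 left.
Route 28 takes 25 more to reach its cap of 40 — 170 left.
Route 8 takes 65 more to reach its cap of 65 — 105 left.
Give Route 29 40 more to hit its cap of 45 — 65 left.
Give Route 3 55 more to hit its cap of 60 — 10 left.
Route 24 has room for 75 more but only 10 remain, so it gets 20.
Total = 7×60 + 24×35 + 2×20 + 17×65 + 23×40 + 16×45 = 4045.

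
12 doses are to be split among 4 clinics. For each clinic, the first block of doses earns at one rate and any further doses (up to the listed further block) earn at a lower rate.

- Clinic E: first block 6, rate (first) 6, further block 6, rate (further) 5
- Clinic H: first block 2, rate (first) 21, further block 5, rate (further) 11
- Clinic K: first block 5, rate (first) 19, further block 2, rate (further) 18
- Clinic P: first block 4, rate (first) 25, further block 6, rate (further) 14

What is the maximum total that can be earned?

255

Rank every tier by rate: Clinic P/first 25 > Clinic H/first 21 > Clinic K/first 19 > Clinic K/second 18 > Clinic P/second 14 > Clinic H/second 11 > Clinic E/first 6 > Clinic E/second 5.
Clinic P first at 25: fill all 4 → 8 left.
Clinic H/first (21): +2 → 6 left.
Fill Clinic K first block (5 at 19) → 1 left.
Clinic K/second: +1 of 2 at 18; pool empty.
Total = 25×4 + 21×2 + 19×5 + 18×1 = 255.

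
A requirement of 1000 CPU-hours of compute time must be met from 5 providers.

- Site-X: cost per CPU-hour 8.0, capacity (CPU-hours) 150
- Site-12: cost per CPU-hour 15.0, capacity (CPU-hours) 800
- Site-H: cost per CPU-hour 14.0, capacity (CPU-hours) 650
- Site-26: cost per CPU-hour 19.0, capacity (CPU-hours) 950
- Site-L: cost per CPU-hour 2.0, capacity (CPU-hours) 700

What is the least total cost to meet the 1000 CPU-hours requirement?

Cheapest first:
Site-L (2.0): use full 700 — 300 CPU-hours to go.
Take 150 from Site-X at 8.0 — need 150 more.
Site-H (14.0): take the remaining 150 — done.
Site-12, Site-26: unused.
Cost = 700×2.0 + 150×8.0 + 150×14.0 = 4700.

4700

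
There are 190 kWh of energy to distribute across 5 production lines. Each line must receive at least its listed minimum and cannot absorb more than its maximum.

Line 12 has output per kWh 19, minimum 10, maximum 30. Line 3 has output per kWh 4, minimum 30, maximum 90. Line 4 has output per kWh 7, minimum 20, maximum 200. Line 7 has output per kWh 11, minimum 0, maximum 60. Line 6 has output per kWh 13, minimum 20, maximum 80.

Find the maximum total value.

Meeting every minimum uses 10+30+20+0+20 = 80 kWh, leaving 110.
Highest output per kWh first: Line 12 19 > Line 6 13 > Line 7 11 > Line 4 7 > Line 3 4.
Line 12: +20 to 30 (cap) → 90 left.
Line 6 takes 60 more to reach its cap of 80 → 30 left.
Line 7 has room for 60 more but only 30 remain, so it gets 30.
Total = 19×30 + 4×30 + 7×20 + 11×30 + 13×80 = 2200.

2200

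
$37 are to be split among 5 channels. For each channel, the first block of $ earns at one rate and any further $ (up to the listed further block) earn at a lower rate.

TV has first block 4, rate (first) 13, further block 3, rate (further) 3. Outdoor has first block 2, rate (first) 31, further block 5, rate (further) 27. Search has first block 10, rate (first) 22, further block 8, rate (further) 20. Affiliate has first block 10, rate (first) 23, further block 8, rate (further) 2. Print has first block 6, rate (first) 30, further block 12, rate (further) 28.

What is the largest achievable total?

987

Rank every tier by rate: Outdoor/tier1 31 > Print/tier1 30 > Print/tier2 28 > Outdoor/tier2 27 > Affiliate/tier1 23 > Search/tier1 22 > Search/tier2 20 > TV/tier1 13 > TV/tier2 3 > Affiliate/tier2 2.
Outdoor/tier1 (31): +2 → 35 left.
Print/tier1 (30): +6 → 29 left.
Fill Print tier2 block (12 at 28) → 17 left.
Outdoor/tier2 (27): +5 → 12 left.
Fill Affiliate tier1 block (10 at 23) → 2 left.
Search/tier1: +2 of 10 at 22; pool empty.
Total = 31×2 + 30×6 + 28×12 + 27×5 + 23×10 + 22×2 = 987.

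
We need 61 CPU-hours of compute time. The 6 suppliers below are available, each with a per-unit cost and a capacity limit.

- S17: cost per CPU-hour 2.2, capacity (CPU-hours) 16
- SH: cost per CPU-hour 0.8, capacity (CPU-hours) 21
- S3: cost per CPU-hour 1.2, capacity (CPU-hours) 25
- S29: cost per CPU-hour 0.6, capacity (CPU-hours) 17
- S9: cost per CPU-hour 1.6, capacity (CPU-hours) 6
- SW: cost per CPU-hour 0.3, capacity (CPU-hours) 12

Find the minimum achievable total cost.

Cheapest first:
SW at 0.3: take all 12 CPU-hours ; 49 still needed.
S29 (0.6): use full 17 ; 32 CPU-hours to go.
SH (0.8): use full 21 ; 11 CPU-hours to go.
S3 (1.2): take the remaining 11 ; done.
S9, S17: unused.
Cost = 12×0.3 + 17×0.6 + 21×0.8 + 11×1.2 = 43.8.

43.8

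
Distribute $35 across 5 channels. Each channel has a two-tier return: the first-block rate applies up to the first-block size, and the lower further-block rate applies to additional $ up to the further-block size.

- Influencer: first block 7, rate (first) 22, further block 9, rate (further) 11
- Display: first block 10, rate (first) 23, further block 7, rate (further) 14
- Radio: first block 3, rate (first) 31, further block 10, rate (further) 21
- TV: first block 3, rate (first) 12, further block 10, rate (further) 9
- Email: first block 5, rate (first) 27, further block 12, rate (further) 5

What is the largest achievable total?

Rank every tier by rate: Radio/first 31 > Email/first 27 > Display/first 23 > Influencer/first 22 > Radio/second 21 > Display/second 14 > TV/first 12 > Influencer/second 11 > TV/second 9 > Email/second 5.
Radio/first (31): +3 → 32 left.
Fill Email first block (5 at 27) → 27 left.
Display/first (23): +10 → 17 left.
Influencer/first (22): +7 → 10 left.
Radio second at 21: fill all 10 → 0 left.
Total = 31×3 + 27×5 + 23×10 + 22×7 + 21×10 = 822.

822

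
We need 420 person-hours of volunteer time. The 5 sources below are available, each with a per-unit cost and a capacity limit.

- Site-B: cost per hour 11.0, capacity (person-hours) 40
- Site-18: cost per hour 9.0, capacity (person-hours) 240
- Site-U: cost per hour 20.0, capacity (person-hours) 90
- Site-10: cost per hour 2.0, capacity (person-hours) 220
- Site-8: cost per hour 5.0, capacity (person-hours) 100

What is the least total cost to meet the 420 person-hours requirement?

Fill from the cheapest source first.
Take 220 from Site-10 at 2.0 — need 200 more.
Site-8 at 5.0: take all 100 person-hours — 100 still needed.
Site-18 (9.0): take the remaining 100 — done.
Site-B, Site-U: unused.
Cost = 220×2.0 + 100×5.0 + 100×9.0 = 1840.

1840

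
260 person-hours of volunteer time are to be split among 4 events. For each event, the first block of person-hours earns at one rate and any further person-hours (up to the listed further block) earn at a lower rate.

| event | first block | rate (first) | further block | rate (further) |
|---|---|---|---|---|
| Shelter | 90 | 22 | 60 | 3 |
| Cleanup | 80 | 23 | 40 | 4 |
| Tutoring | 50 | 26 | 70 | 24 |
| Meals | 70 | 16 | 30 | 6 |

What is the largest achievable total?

Rank every tier by rate: Tutoring/tier1 26 > Tutoring/tier2 24 > Cleanup/tier1 23 > Shelter/tier1 22 > Meals/tier1 16 > Meals/tier2 6 > Cleanup/tier2 4 > Shelter/tier2 3.
Tutoring/tier1 (26): +50 ; 210 left.
Tutoring tier2 at 24: fill all 70 ; 140 left.
Cleanup tier1 at 23: fill all 80 ; 60 left.
Shelter/tier1: +60 of 90 at 22; pool empty.
Total = 26×50 + 24×70 + 23×80 + 22×60 = 6140.

6140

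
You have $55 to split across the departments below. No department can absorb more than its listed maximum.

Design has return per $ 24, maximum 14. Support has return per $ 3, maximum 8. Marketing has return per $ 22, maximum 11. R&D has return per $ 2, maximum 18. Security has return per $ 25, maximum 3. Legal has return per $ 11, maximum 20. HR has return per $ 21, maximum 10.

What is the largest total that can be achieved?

Highest return per $ first: Security 25 > Design 24 > Marketing 22 > HR 21 > Legal 11 > Support 3 > R&D 2.
Give Security 3 to hit its cap of 3 → 52 left.
Design takes 14 to reach its cap of 14 → 38 left.
Marketing: +11 to 11 (cap) → 27 left.
HR: +10 to 10 (cap) → 17 left.
Legal: +17 (room for 20) → 17. Pool exhausted.
Total = 24×14 + 22×11 + 25×3 + 11×17 + 21×10 = 1050.

1050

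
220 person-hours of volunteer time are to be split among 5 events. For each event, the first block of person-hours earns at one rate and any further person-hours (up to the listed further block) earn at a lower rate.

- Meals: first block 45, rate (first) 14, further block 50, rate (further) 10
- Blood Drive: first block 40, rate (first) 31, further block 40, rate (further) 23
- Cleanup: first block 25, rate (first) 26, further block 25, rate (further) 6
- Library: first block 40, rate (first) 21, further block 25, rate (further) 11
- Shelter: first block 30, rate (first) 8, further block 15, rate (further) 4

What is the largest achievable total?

4605

Rank every tier by rate: Blood Drive/first 31 > Cleanup/first 26 > Blood Drive/second 23 > Library/first 21 > Meals/first 14 > Library/second 11 > Meals/second 10 > Shelter/first 8 > Cleanup/second 6 > Shelter/second 4.
Blood Drive first at 31: fill all 40 ; 180 left.
Cleanup/first (26): +25 ; 155 left.
Blood Drive/second (23): +40 ; 115 left.
Library first at 21: fill all 40 ; 75 left.
Meals first at 14: fill all 45 ; 30 left.
Library/second (11): +25 ; 5 left.
Meals/second: +5 of 50 at 10; pool empty.
Total = 31×40 + 26×25 + 23×40 + 21×40 + 14×45 + 11×25 + 10×5 = 4605.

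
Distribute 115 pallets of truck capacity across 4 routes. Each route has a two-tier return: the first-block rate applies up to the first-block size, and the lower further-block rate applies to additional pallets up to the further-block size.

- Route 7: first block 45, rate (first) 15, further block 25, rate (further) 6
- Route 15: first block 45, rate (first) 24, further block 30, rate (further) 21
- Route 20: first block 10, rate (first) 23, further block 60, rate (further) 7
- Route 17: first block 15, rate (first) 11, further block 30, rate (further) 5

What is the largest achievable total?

2390

Order all 8 blocks by rate: Route 15/T1 24 > Route 20/T1 23 > Route 15/T2 21 > Route 7/T1 15 > Route 17/T1 11 > Route 20/T2 7 > Route 7/T2 6 > Route 17/T2 5.
Fill Route 15 T1 block (45 at 24) → 70 left.
Route 20/T1 (23): +10 → 60 left.
Route 15 T2 at 21: fill all 30 → 30 left.
30 remain; put them into Route 7 T1 at 15.
Total = 24×45 + 23×10 + 21×30 + 15×30 = 2390.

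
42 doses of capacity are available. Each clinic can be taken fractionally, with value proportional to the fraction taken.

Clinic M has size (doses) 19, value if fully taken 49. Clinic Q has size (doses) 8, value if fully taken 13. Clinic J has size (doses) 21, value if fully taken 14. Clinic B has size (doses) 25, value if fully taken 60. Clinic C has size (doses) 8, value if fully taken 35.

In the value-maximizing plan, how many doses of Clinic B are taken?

Best value per unit of size first: Clinic C 35/8≈4.38, Clinic M 49/19≈2.58, Clinic B 60/25≈2.4, Clinic Q 13/8≈1.62, Clinic J 14/21≈0.667.
Clinic C: take in full, 8 doses for value 35 — 34 left.
All 19 doses of Clinic M fit (value 49) — 15 remain.
15 doses left: a 15/25 share of Clinic B gives 60×15/25 = 36.

15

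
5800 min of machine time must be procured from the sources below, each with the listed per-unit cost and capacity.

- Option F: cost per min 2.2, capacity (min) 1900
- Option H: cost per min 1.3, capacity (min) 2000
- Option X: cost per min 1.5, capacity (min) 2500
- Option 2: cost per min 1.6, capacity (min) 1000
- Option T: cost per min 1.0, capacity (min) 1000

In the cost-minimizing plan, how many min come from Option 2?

300

Fill from the cheapest source first.
Option T at 1.0: take all 1000 min ; 4800 still needed.
Option H at 1.3: take all 2000 min ; 2800 still needed.
Option X at 1.5: take all 2500 min ; 300 still needed.
Take 300 from Option 2 at 1.6 to finish.
Option F: unused.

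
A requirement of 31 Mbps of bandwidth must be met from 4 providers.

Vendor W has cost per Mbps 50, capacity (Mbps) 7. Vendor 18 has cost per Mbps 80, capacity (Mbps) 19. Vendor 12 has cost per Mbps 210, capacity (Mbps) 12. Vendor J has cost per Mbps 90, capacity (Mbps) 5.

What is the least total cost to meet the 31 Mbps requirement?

Fill from the cheapest provider first.
Vendor W at 50: take all 7 Mbps → 24 still needed.
Vendor 18 at 80: take all 19 Mbps → 5 still needed.
Vendor J (90): use full 5 → 0 Mbps to go.
Vendor 12: unused.
Cost = 7×50 + 19×80 + 5×90 = 2320.

2320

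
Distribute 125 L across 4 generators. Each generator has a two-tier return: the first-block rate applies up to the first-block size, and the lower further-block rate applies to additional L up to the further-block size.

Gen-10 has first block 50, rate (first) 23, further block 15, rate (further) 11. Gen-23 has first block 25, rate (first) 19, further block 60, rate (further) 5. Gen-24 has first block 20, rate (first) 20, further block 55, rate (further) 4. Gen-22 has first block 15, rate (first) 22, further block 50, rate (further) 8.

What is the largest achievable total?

Rank every tier by rate: Gen-10/first 23 > Gen-22/first 22 > Gen-24/first 20 > Gen-23/first 19 > Gen-10/second 11 > Gen-22/second 8 > Gen-23/second 5 > Gen-24/second 4.
Gen-10/first (23): +50 ; 75 left.
Gen-22 first at 22: fill all 15 ; 60 left.
Fill Gen-24 first block (20 at 20) ; 40 left.
Gen-23/first (19): +25 ; 15 left.
Fill Gen-10 second block (15 at 11) ; 0 left.
Total = 23×50 + 22×15 + 20×20 + 19×25 + 11×15 = 2520.

2520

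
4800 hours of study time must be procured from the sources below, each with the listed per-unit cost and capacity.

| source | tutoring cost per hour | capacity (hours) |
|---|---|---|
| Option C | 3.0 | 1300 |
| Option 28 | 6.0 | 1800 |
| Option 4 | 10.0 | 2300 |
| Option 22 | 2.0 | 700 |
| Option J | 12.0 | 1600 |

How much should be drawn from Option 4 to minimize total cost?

1000

Use sources in increasing cost order.
Option 22 (2.0): use full 700 ; 4100 hours to go.
Take 1300 from Option C at 3.0 ; need 2800 more.
Option 28 (6.0): use full 1800 ; 1000 hours to go.
Option 4 (10.0): take the remaining 1000 ; done.
Option J: unused.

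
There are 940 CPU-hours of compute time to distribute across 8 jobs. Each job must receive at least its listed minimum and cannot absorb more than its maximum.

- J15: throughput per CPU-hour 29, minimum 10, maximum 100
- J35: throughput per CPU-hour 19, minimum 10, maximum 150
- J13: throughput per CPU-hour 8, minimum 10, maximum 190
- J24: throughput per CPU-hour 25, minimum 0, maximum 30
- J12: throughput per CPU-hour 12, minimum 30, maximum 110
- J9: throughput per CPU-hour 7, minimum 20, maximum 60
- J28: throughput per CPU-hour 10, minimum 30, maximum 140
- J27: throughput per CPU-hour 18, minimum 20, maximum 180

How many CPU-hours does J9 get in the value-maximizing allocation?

40

Meeting every minimum uses 10+10+10+0+30+20+30+20 = 130 CPU-hours, leaving 810.
Order the jobs by throughput per CPU-hour: J15 29 > J24 25 > J35 19 > J27 18 > J12 12 > J28 10 > J13 8 > J9 7.
J15: +90 to 100 (cap) → 720 left.
Give J24 30 more to hit its cap of 30 → 690 left.
J35: +140 to 150 (cap) → 550 left.
J27: +160 to 180 (cap) → 390 left.
J12: +80 to 110 (cap) → 310 left.
Give J28 110 more to hit its cap of 140 → 200 left.
J13 takes 180 more to reach its cap of 190 → 20 left.
J9 has room for 40 more but only 20 remain, so it gets 40.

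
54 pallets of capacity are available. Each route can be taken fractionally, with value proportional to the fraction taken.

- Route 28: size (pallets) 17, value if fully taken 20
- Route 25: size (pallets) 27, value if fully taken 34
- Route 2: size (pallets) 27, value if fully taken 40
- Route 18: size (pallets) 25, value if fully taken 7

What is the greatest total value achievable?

74

Rank by value-to-size ratio: Route 2 40/27≈1.48, Route 25 34/27≈1.26, Route 28 20/17≈1.18, Route 18 7/25≈0.28.
Route 2: take in full, 27 pallets for value 40 — 27 left.
All 27 pallets of Route 25 fit (value 34) — 0 remain.
Total value = 74.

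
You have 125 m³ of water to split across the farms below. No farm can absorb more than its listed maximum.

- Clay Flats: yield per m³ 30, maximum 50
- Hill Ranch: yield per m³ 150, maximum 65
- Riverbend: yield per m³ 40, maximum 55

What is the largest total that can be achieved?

12100

Highest yield per m³ first: Hill Ranch 150 > Riverbend 40 > Clay Flats 30.
Give Hill Ranch 65 to hit its cap of 65 — 60 left.
Riverbend takes 55 to reach its cap of 55 — 5 left.
Only 5 left; Clay Flats takes them to reach 5.
Total = 30×5 + 150×65 + 40×55 = 12100.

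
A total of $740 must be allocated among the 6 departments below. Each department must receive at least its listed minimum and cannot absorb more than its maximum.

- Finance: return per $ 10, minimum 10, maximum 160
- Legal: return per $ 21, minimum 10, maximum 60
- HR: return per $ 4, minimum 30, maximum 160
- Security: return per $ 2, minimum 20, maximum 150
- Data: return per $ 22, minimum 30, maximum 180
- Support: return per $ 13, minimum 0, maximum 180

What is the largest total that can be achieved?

Meeting every minimum uses 10+10+30+20+30+0 = 100 $, leaving 640.
Rank by return per $: Data 22 > Legal 21 > Support 13 > Finance 10 > HR 4 > Security 2.
Data: +150 to 180 (cap) — 490 left.
Legal: +50 to 60 (cap) — 440 left.
Support: +180 to 180 (cap) — 260 left.
Finance takes 150 more to reach its cap of 160 — 110 left.
HR: +110 (room for 130) → 140. Pool exhausted.
Total = 10×160 + 21×60 + 4×140 + 2×20 + 22×180 + 13×180 = 9760.

9760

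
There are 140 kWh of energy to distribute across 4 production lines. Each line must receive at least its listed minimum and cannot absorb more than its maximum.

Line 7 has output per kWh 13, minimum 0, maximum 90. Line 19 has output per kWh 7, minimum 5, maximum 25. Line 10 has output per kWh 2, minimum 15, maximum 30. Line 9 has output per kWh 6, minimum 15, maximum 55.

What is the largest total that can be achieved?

Meeting every minimum uses 0+5+15+15 = 35 kWh, leaving 105.
Order the production lines by output per kWh: Line 7 13 > Line 19 7 > Line 9 6 > Line 10 2.
Give Line 7 90 more to hit its cap of 90 — 15 left.
Line 19 has room for 20 more but only 15 remain, so it gets 20.
Total = 13×90 + 7×20 + 2×15 + 6×15 = 1430.

1430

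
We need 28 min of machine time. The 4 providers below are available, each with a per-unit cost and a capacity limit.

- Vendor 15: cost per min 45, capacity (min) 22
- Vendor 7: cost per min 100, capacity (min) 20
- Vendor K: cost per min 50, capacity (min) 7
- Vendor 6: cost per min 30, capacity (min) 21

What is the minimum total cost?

Fill from the cheapest provider first.
Vendor 6 at 30: take all 21 min → 7 still needed.
Take 7 from Vendor 15 at 45 to finish.
Vendor K, Vendor 7: unused.
Cost = 21×30 + 7×45 = 945.

945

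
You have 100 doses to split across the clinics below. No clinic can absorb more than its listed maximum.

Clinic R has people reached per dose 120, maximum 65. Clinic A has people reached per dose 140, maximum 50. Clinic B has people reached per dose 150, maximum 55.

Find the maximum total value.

14550

Rank by people reached per dose: Clinic B 150 > Clinic A 140 > Clinic R 120.
Clinic B takes 55 to reach its cap of 55 → 45 left.
Clinic A: +45 (room for 50) → 45. Pool exhausted.
Total = 140×45 + 150×55 = 14550.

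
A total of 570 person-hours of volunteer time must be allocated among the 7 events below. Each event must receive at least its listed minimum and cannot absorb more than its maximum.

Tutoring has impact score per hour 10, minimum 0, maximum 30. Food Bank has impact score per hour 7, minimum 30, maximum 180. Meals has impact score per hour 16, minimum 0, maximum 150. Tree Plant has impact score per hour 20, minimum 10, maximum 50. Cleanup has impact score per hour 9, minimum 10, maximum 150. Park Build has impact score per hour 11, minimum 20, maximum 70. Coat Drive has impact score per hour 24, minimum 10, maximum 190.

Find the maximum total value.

9690

Meeting every minimum uses 0+30+0+10+10+20+10 = 80 person-hours, leaving 490.
Rank by impact score per hour: Coat Drive 24 > Tree Plant 20 > Meals 16 > Park Build 11 > Tutoring 10 > Cleanup 9 > Food Bank 7.
Coat Drive: +180 to 190 (cap) — 310 left.
Tree Plant: +40 to 50 (cap) — 270 left.
Meals: +150 to 150 (cap) — 120 left.
Park Build: +50 to 70 (cap) — 70 left.
Tutoring: +30 to 30 (cap) — 40 left.
Cleanup: +40 (room for 140) → 50. Pool exhausted.
Total = 10×30 + 7×30 + 16×150 + 20×50 + 9×50 + 11×70 + 24×190 = 9690.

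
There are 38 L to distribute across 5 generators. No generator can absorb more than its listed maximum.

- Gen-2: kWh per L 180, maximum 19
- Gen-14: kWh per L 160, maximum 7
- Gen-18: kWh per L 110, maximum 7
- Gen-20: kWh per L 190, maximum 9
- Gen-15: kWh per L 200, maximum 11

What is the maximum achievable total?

Order the generators by kWh per L: Gen-15 200 > Gen-20 190 > Gen-2 180 > Gen-14 160 > Gen-18 110.
Give Gen-15 11 to hit its cap of 11 ; 27 left.
Give Gen-20 9 to hit its cap of 9 ; 18 left.
Only 18 left; Gen-2 takes them to reach 18.
Total = 180×18 + 190×9 + 200×11 = 7150.

7150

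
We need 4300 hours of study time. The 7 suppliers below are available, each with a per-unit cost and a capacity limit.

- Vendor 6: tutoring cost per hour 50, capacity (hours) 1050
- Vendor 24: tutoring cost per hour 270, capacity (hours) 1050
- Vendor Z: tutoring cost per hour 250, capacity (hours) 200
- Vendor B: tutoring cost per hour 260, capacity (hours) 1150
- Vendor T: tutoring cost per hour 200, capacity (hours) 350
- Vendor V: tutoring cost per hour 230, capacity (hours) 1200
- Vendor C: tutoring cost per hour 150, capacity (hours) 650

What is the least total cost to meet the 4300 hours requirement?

767000

Use suppliers in increasing cost order.
Vendor 6 at 50: take all 1050 hours — 3250 still needed.
Vendor C at 150: take all 650 hours — 2600 still needed.
Vendor T (200): use full 350 — 2250 hours to go.
Take 1200 from Vendor V at 230 — need 1050 more.
Vendor Z at 250: take all 200 hours — 850 still needed.
Take 850 from Vendor B at 260 to finish.
Vendor 24: unused.
Cost = 1050×50 + 650×150 + 350×200 + 1200×230 + 200×250 + 850×260 = 767000.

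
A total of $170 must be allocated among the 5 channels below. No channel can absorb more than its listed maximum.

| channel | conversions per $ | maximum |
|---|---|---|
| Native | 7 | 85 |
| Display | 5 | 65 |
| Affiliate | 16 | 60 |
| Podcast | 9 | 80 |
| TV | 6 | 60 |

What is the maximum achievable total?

Order the channels by conversions per $: Affiliate 16 > Podcast 9 > Native 7 > TV 6 > Display 5.
Give Affiliate 60 to hit its cap of 60 ; 110 left.
Podcast takes 80 to reach its cap of 80 ; 30 left.
Only 30 left; Native takes them to reach 30.
Total = 7×30 + 16×60 + 9×80 = 1890.

1890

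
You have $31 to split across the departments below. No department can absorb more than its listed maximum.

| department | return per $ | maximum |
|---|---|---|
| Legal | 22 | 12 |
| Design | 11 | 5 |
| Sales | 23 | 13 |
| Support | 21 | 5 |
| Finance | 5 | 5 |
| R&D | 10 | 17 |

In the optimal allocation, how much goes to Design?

1

Rank by return per $: Sales 23 > Legal 22 > Support 21 > Design 11 > R&D 10 > Finance 5.
Give Sales 13 to hit its cap of 13 ; 18 left.
Legal takes 12 to reach its cap of 12 ; 6 left.
Give Support 5 to hit its cap of 5 ; 1 left.
Only 1 left; Design takes them to reach 1.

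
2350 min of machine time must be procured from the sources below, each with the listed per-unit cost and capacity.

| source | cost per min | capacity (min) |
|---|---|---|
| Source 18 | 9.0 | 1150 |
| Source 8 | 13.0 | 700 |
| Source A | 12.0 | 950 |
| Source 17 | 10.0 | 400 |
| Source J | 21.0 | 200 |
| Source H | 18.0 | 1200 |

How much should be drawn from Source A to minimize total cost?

Fill from the cheapest source first.
Take 1150 from Source 18 at 9.0 ; need 1200 more.
Source 17 at 10.0: take all 400 min ; 800 still needed.
Source A at 12.0: take 800 of its 950 ; requirement met.
Source 8, Source H, Source J: unused.

800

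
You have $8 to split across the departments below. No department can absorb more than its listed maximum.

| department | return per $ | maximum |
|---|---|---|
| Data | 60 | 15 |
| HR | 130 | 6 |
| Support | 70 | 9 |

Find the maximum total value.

Highest return per $ first: HR 130 > Support 70 > Data 60.
HR takes 6 to reach its cap of 6 → 2 left.
Only 2 left; Support takes them to reach 2.
Total = 130×6 + 70×2 = 920.

920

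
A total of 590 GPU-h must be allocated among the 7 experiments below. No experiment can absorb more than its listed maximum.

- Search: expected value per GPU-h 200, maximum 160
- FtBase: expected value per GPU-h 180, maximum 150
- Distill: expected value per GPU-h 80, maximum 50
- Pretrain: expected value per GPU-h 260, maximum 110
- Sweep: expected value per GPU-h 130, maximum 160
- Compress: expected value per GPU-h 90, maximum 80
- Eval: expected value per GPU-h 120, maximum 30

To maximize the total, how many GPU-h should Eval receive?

10

Rank by expected value per GPU-h: Pretrain 260 > Search 200 > FtBase 180 > Sweep 130 > Eval 120 > Compress 90 > Distill 80.
Give Pretrain 110 to hit its cap of 110 — 480 left.
Give Search 160 to hit its cap of 160 — 320 left.
FtBase: +150 to 150 (cap) — 170 left.
Give Sweep 160 to hit its cap of 160 — 10 left.
Eval has room for 30 but only 10 remain, so it gets 10.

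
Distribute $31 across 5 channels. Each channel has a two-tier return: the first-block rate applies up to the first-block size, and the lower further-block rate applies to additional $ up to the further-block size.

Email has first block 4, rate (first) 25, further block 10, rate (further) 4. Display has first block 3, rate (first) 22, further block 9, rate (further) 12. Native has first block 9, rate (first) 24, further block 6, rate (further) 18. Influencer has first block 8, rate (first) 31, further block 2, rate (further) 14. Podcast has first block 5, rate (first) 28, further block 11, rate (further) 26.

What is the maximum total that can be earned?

Rank every tier by rate: Influencer/first 31 > Podcast/first 28 > Podcast/second 26 > Email/first 25 > Native/first 24 > Display/first 22 > Native/second 18 > Influencer/second 14 > Display/second 12 > Email/second 4.
Influencer/first (31): +8 — 23 left.
Podcast/first (28): +5 — 18 left.
Fill Podcast second block (11 at 26) — 7 left.
Email first at 25: fill all 4 — 3 left.
Native/first: +3 of 9 at 24; pool empty.
Total = 31×8 + 28×5 + 26×11 + 25×4 + 24×3 = 846.

846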